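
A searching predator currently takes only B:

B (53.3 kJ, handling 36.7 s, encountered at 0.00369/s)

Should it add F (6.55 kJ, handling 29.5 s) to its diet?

Intake rate on the current diet: R = (0.00369×53.3) / (1 + 0.00369×36.7) = 0.1967/1.135 = 0.1732 kJ/s.
Profitability of F: 6.55/29.5 = 0.222 kJ/s.
0.222 > 0.1732, so adding F raises the average — include it.

Yes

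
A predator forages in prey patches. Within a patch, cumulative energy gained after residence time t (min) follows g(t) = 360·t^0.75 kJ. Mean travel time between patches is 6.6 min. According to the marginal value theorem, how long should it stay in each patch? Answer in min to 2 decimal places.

19.80 min

By the marginal value theorem, leave when the instantaneous gain rate g'(t) equals the habitat-wide average g(t)/(T + t).
g'(t) = 0.75·360·t^-0.25. Setting 0.75·360·t^-0.25 = 360·t^0.75/(6.6+t) gives 0.75(6.6+t) = t, so 0.25·t = 0.75×6.6.
t* = 0.75×6.6/0.25 = 19.8 min.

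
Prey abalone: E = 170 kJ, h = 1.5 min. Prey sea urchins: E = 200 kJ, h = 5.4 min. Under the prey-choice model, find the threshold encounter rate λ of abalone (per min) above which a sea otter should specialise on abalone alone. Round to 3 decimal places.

0.324 per min

At the threshold, the rate on abalone alone equals the profitability of sea urchins: λ·170/(1 + λ·1.5) = 200/5.4 = 37.04.
Rearranging, λ(170 − 37.04×1.5) = 37.04, so λ = 37.04/114.4 = 0.3236 per min.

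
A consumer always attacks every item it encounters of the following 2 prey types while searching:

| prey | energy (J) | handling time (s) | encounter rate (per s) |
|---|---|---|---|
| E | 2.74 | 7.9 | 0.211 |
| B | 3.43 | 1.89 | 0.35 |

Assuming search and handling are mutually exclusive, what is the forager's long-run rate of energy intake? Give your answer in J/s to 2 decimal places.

0.53 J/s

Energy encountered per unit search time: 0.211×2.74 + 0.35×3.43 = 1.779 J/s.
Handling time per unit search time: 0.211×7.9 + 0.35×1.89 = 2.328.
Rate = 1.779/(1 + 2.328) = 0.5344 J/s.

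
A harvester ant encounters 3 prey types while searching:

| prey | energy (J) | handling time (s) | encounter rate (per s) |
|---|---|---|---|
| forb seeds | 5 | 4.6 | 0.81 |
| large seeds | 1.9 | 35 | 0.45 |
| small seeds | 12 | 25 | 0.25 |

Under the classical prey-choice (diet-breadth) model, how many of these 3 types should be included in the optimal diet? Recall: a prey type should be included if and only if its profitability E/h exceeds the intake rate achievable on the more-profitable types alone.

1

Profitabilities (E/h, J/s): forb seeds 1.09, small seeds 0.48, large seeds 0.0543. Add prey in this order while the next type's profitability exceeds the intake rate on those already taken.
Rate on top 1: 0.857. small seeds: 0.48 < 0.857 → exclude; stop.
Optimal diet: forb seeds — 1 of 3 types.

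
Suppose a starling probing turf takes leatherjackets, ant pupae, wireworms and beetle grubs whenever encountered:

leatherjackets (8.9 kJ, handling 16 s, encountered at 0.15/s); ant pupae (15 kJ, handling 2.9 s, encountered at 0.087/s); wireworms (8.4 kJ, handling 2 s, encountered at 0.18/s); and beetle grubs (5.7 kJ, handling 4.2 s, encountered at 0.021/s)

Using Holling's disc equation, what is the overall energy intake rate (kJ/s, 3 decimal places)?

1.042 kJ/s

R = (0.15×8.9 + 0.087×15 + 0.18×8.4 + 0.021×5.7) / (1 + 0.15×16 + 0.087×2.9 + 0.18×2 + 0.021×4.2) = 4.272/4.101 = 1.042 kJ/s.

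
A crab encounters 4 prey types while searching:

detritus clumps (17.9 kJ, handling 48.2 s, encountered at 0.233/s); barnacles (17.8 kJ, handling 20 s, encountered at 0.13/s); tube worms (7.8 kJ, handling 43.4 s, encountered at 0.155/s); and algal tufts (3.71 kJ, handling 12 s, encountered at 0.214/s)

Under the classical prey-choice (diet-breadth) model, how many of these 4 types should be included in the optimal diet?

1

Profitabilities (E/h, kJ/s): barnacles 0.89, detritus clumps 0.371, algal tufts 0.309, tube worms 0.18. Add prey in this order while the next type's profitability exceeds the intake rate on those already taken.
Rate on top 1: 0.6428. detritus clumps: 0.371 < 0.6428 → exclude; stop.
Optimal diet: barnacles — 1 of 4 types.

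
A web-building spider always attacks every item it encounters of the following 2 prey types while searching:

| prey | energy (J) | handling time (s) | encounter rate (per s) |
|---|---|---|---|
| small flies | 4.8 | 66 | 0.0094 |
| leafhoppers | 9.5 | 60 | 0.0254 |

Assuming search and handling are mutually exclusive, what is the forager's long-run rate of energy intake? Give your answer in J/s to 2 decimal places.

0.09 J/s

R = (0.0094×4.8 + 0.0254×9.5) / (1 + 0.0094×66 + 0.0254×60) = 0.2864/3.144 = 0.09109 J/s.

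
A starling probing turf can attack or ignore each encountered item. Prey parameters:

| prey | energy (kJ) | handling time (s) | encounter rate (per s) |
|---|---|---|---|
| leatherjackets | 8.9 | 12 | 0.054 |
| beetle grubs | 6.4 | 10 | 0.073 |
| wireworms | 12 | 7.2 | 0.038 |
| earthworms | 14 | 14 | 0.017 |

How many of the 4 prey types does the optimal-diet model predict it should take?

Profitabilities (E/h, kJ/s): wireworms 1.67, earthworms 1, leatherjackets 0.742, beetle grubs 0.64. Add prey in this order while the next type's profitability exceeds the intake rate on those already taken.
Rate on top 1: 0.358. earthworms: 1 > 0.358 → include.
Rate on top 2: 0.4591. leatherjackets: 0.742 > 0.4591 → include.
Rate on top 3: 0.5439. beetle grubs: 0.64 > 0.5439 → include.
Optimal diet: wireworms, earthworms, leatherjackets, beetle grubs — 4 of 4 types.

4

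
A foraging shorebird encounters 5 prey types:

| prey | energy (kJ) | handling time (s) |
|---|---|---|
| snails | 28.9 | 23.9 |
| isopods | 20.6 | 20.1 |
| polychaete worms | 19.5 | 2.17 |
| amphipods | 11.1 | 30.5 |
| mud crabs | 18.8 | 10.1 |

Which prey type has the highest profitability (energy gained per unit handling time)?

polychaete worms

Profitability E/h (kJ/s): snails = 28.9/23.9 = 1.21, isopods = 20.6/20.1 = 1.02, polychaete worms = 19.5/2.17 = 8.99, amphipods = 11.1/30.5 = 0.364, mud crabs = 18.8/10.1 = 1.86.
Ranked: polychaete worms > mud crabs > snails > isopods > amphipods.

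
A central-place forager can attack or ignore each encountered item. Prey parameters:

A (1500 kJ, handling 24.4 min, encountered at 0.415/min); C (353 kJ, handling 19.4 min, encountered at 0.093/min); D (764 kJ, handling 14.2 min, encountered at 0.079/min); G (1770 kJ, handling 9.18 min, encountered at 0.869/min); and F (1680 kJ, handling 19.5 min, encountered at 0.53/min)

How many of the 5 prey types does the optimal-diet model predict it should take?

E/h in descending order: G 193, F 86.2, A 61.5, D 53.8, C 18.2 kJ/min. The optimal diet is the largest prefix of this list for which every included type satisfies E_i/h_i > R on the types above it.
Rate on top 1: 171.3. F: 86.2 < 171.3 → exclude; stop.
Optimal diet: G — 1 of 5 types.

1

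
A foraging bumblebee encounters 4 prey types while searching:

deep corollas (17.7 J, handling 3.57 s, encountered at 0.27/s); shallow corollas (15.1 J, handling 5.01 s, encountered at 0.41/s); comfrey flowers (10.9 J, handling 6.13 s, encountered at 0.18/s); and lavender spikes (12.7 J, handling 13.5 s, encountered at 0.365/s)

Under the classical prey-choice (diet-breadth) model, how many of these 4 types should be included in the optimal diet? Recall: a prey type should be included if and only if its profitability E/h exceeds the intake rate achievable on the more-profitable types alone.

Rank by E/h (J/s): deep corollas 4.96, shallow corollas 3.01, comfrey flowers 1.78, lavender spikes 0.941. Include each in turn until the next type's E/h falls below the running intake rate.
Rate on top 1: 2.433. shallow corollas: 3.01 > 2.433 → include.
Rate on top 2: 2.73. comfrey flowers: 1.78 < 2.73 → exclude; stop.
Optimal diet: deep corollas, shallow corollas — 2 of 4 types.

2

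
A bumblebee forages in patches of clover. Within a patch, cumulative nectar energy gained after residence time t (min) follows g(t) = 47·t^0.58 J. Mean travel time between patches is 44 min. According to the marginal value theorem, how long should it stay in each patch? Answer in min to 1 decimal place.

By the marginal value theorem, leave when the instantaneous gain rate g'(t) equals the habitat-wide average g(t)/(T + t).
g'(t) = 0.58·47·t^-0.42. Setting 0.58·47·t^-0.42 = 47·t^0.58/(44+t) gives 0.58(44+t) = t, so 0.42·t = 0.58×44.
t* = 0.58×44/0.42 = 60.76 min.

60.8 min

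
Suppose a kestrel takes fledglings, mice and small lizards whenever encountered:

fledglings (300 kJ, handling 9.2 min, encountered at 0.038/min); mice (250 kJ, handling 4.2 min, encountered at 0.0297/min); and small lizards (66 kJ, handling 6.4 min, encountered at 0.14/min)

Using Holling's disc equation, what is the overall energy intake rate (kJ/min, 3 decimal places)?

R = (0.038×300 + 0.0297×250 + 0.14×66) / (1 + 0.038×9.2 + 0.0297×4.2 + 0.14×6.4) = 28.07/2.37 = 11.84 kJ/min.

11.840 kJ/min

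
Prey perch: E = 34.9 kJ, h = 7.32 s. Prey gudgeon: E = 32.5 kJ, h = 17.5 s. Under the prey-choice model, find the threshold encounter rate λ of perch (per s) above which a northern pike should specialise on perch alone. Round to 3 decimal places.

At the threshold, the rate on perch alone equals the profitability of gudgeon: λ·34.9/(1 + λ·7.32) = 32.5/17.5 = 1.857.
Rearranging, λ(34.9 − 1.857×7.32) = 1.857, so λ = 1.857/21.31 = 0.08717 per s.

0.087 per s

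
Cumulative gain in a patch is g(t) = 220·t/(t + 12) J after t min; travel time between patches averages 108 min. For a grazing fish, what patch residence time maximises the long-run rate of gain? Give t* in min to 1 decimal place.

Optimal t* satisfies g'(t*) = g(t*)/(T + t*).
g'(t) = 220·12/(t + 12)². Setting 220·12/(t+12)² = 220t/[(t+12)(108+t)] gives 12(108+t) = t(t+12), so t² = 12×108 = 1296.
t* = √1296 = 36 min.

36.0 min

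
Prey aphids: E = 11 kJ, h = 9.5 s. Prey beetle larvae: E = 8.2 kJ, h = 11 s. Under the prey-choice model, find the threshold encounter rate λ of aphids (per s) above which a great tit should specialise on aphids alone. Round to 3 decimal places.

The zero-one rule: include beetle larvae iff E₂/h₂ > λE₁/(1+λh₁). Equality gives the switch point.
λE₁h₂ = E₂ + λE₂h₁ ⇒ λ = E₂/(E₁h₂ − E₂h₁) = 8.2/(121 − 77.9) = 0.1903 per s.

0.190 per s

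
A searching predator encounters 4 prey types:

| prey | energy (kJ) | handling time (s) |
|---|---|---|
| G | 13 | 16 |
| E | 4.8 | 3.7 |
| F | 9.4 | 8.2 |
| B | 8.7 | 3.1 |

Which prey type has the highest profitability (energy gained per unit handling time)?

Profitability E/h (kJ/s): G = 13/16 = 0.812, E = 4.8/3.7 = 1.3, F = 9.4/8.2 = 1.15, B = 8.7/3.1 = 2.81.
Ranked: B > E > F > G.

B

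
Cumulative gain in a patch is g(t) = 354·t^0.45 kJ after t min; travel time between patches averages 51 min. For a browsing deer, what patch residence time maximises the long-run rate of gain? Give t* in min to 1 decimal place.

By the marginal value theorem, leave when the instantaneous gain rate g'(t) equals the habitat-wide average g(t)/(T + t).
g'(t) = 0.45·354·t^-0.55. Setting 0.45·354·t^-0.55 = 354·t^0.45/(51+t) gives 0.45(51+t) = t, so 0.55·t = 0.45×51.
t* = 0.45×51/0.55 = 41.73 min.

41.7 min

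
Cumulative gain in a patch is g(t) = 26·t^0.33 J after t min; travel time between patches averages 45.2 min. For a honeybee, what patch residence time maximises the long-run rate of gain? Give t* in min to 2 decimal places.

By the marginal value theorem, leave when the instantaneous gain rate g'(t) equals the habitat-wide average g(t)/(T + t).
g'(t) = 0.33·26·t^-0.67. Setting 0.33·26·t^-0.67 = 26·t^0.33/(45.2+t) gives 0.33(45.2+t) = t, so 0.67·t = 0.33×45.2.
t* = 0.33×45.2/0.67 = 22.26 min.

22.26 min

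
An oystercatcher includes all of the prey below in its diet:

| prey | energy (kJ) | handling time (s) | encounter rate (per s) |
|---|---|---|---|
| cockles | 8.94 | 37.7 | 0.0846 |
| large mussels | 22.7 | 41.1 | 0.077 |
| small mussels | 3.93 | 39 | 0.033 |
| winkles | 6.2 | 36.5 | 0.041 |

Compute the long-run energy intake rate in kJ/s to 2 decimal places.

0.28 kJ/s

R = Σλ_iE_i / (1 + Σλ_ih_i)
Numerator: 0.0846×8.94 + 0.077×22.7 + 0.033×3.93 + 0.041×6.2 = 2.888
Denominator: 1 + 0.0846×37.7 + 0.077×41.1 + 0.033×39 + 0.041×36.5 = 10.14
R = 2.888/10.14 = 0.2849 kJ/s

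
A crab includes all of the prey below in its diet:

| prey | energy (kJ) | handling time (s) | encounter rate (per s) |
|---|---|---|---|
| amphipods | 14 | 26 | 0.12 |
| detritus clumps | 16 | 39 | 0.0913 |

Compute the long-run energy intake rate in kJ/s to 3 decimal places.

0.409 kJ/s

R = Σλ_iE_i / (1 + Σλ_ih_i)
Numerator: 0.12×14 + 0.0913×16 = 3.141
Denominator: 1 + 0.12×26 + 0.0913×39 = 7.681
R = 3.141/7.681 = 0.4089 kJ/s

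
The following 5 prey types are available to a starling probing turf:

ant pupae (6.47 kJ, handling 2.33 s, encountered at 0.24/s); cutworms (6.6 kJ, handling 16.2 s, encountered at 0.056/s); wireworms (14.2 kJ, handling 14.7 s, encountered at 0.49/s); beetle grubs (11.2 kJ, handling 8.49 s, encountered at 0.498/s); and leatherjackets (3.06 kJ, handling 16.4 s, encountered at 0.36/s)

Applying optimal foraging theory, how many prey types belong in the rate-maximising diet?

2

E/h in descending order: ant pupae 2.78, beetle grubs 1.32, wireworms 0.966, cutworms 0.407, leatherjackets 0.187 kJ/s. The optimal diet is the largest prefix of this list for which every included type satisfies E_i/h_i > R on the types above it.
Rate on top 1: 0.9959. beetle grubs: 1.32 > 0.9959 → include.
Rate on top 2: 1.232. wireworms: 0.966 < 1.232 → exclude; stop.
Optimal diet: ant pupae, beetle grubs — 2 of 5 types.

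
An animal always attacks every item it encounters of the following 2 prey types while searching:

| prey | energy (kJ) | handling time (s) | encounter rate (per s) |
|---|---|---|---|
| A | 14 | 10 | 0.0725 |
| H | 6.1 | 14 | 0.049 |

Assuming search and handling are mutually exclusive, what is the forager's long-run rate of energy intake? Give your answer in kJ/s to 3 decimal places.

0.545 kJ/s

Energy encountered per unit search time: 0.0725×14 + 0.049×6.1 = 1.314 kJ/s.
Handling time per unit search time: 0.0725×10 + 0.049×14 = 1.411.
Rate = 1.314/(1 + 1.411) = 0.545 kJ/s.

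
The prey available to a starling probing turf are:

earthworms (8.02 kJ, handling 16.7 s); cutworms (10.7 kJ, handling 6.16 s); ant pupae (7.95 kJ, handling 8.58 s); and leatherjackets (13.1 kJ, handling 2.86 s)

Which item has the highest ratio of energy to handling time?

leatherjackets

In descending order of E/h:
leatherjackets: 13.1/2.86 = 4.58 kJ/s
cutworms: 10.7/6.16 = 1.74 kJ/s
ant pupae: 7.95/8.58 = 0.927 kJ/s
earthworms: 8.02/16.7 = 0.48 kJ/s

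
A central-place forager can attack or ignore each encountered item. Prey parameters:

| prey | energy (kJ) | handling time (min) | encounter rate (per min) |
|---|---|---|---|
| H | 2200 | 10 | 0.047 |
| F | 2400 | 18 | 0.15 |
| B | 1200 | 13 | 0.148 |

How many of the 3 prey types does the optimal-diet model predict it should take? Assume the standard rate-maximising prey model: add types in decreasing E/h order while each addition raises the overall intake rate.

2

Rank by E/h (kJ/min): H 220, F 133, B 92.3. Include each in turn until the next type's E/h falls below the running intake rate.
Rate on top 1: 70.34. F: 133 > 70.34 → include.
Rate on top 2: 111.1. B: 92.3 < 111.1 → exclude; stop.
Optimal diet: H, F — 2 of 3 types.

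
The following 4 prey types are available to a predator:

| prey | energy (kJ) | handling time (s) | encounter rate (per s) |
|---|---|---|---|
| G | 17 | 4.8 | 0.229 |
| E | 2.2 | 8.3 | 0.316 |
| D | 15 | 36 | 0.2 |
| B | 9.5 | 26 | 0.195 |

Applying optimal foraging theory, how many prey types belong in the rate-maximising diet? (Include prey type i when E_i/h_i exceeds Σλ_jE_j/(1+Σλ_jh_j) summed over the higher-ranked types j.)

E/h in descending order: G 3.54, D 0.417, B 0.365, E 0.265 kJ/s. The optimal diet is the largest prefix of this list for which every included type satisfies E_i/h_i > R on the types above it.
Rate on top 1: 1.855. D: 0.417 < 1.855 → exclude; stop.
Optimal diet: G — 1 of 4 types.

1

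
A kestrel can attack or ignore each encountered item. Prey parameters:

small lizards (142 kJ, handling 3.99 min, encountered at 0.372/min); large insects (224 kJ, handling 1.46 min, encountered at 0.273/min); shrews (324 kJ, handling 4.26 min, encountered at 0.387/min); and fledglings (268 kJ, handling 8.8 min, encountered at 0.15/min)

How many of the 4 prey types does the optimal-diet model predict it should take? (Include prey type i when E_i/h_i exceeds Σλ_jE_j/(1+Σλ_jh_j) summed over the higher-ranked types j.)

E/h in descending order: large insects 153, shrews 76.1, small lizards 35.6, fledglings 30.5 kJ/min. The optimal diet is the largest prefix of this list for which every included type satisfies E_i/h_i > R on the types above it.
Rate on top 1: 43.72. shrews: 76.1 > 43.72 → include.
Rate on top 2: 61.22. small lizards: 35.6 < 61.22 → exclude; stop.
Optimal diet: large insects, shrews — 2 of 4 types.

2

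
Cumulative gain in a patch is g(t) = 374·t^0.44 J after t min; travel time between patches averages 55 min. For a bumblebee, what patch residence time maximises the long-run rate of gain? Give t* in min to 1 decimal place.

43.2 min

Maximise g(t)/(T+t): set derivative to zero → g'(t)(T+t) = g(t).
g'(t) = 0.44·374·t^-0.56. Setting 0.44·374·t^-0.56 = 374·t^0.44/(55+t) gives 0.44(55+t) = t, so 0.56·t = 0.44×55.
t* = 0.44×55/0.56 = 43.21 min.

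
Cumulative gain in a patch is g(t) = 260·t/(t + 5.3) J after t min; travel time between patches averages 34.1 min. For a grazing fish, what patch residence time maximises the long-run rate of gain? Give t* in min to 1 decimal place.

13.4 min

By the marginal value theorem, leave when the instantaneous gain rate g'(t) equals the habitat-wide average g(t)/(T + t).
g'(t) = 260·5.3/(t + 5.3)². Setting 260·5.3/(t+5.3)² = 260t/[(t+5.3)(34.1+t)] gives 5.3(34.1+t) = t(t+5.3), so t² = 5.3×34.1 = 180.7.
t* = √180.7 = 13.44 min.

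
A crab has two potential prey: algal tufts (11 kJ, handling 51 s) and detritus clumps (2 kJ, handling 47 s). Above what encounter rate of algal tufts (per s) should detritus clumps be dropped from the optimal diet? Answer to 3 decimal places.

At the threshold, the rate on algal tufts alone equals the profitability of detritus clumps: λ·11/(1 + λ·51) = 2/47 = 0.04255.
Rearranging, λ(11 − 0.04255×51) = 0.04255, so λ = 0.04255/8.83 = 0.004819 per s.

0.005 per s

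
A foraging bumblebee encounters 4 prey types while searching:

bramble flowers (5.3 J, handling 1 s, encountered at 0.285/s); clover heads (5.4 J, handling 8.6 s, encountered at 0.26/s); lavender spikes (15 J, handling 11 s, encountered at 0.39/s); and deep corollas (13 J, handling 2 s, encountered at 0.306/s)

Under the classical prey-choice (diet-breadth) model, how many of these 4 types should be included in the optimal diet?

E/h in descending order: deep corollas 6.5, bramble flowers 5.3, lavender spikes 1.36, clover heads 0.628 J/s. The optimal diet is the largest prefix of this list for which every included type satisfies E_i/h_i > R on the types above it.
Rate on top 1: 2.468. bramble flowers: 5.3 > 2.468 → include.
Rate on top 2: 2.893. lavender spikes: 1.36 < 2.893 → exclude; stop.
Optimal diet: deep corollas, bramble flowers — 2 of 4 types.

2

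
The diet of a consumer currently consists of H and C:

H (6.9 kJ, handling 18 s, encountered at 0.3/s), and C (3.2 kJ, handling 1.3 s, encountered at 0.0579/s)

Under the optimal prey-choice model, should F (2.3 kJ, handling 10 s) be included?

No

Current rate: (0.3×6.9 + 0.0579×3.2)/(1 + 0.3×18 + 0.0579×1.3) = 0.3483 kJ/s.
F: E/h = 2.3/10 = 0.23 kJ/s.
Since 0.23 < R, time spent handling F is better spent searching.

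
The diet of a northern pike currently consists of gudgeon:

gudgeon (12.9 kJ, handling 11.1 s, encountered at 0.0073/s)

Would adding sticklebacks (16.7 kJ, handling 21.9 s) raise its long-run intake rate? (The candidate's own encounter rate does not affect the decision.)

Yes

On gudgeon alone, R = ΣλE/(1+Σλh) = 0.09417/1.081 = 0.08711 kJ/s.
sticklebacks: E/h = 16.7/21.9 = 0.7626 kJ/s.
Since 0.7626 > R, including sticklebacks increases the long-run rate.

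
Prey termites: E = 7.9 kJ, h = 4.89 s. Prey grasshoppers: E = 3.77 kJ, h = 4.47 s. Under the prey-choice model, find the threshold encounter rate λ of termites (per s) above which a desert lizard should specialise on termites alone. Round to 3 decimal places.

0.223 per s

The zero-one rule: include grasshoppers iff E₂/h₂ > λE₁/(1+λh₁). Equality gives the switch point.
λE₁h₂ = E₂ + λE₂h₁ ⇒ λ = E₂/(E₁h₂ − E₂h₁) = 3.77/(35.31 − 18.44) = 0.2234 per s.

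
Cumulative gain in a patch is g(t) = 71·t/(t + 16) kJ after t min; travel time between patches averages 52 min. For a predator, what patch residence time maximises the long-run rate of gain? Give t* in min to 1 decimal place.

28.8 min

By the marginal value theorem, leave when the instantaneous gain rate g'(t) equals the habitat-wide average g(t)/(T + t).
g'(t) = 71·16/(t + 16)². Setting 71·16/(t+16)² = 71t/[(t+16)(52+t)] gives 16(52+t) = t(t+16), so t² = 16×52 = 832.
t* = √832 = 28.84 min.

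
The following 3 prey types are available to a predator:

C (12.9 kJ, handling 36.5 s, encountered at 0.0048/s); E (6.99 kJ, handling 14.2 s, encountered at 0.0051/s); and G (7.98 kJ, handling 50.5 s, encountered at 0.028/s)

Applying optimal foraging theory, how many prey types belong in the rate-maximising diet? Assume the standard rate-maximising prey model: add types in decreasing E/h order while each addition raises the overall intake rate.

3

E/h in descending order: E 0.492, C 0.353, G 0.158 kJ/s. The optimal diet is the largest prefix of this list for which every included type satisfies E_i/h_i > R on the types above it.
Rate on top 1: 0.03324. C: 0.353 > 0.03324 → include.
Rate on top 2: 0.0782. G: 0.158 > 0.0782 → include.
Optimal diet: E, C, G — 3 of 3 types.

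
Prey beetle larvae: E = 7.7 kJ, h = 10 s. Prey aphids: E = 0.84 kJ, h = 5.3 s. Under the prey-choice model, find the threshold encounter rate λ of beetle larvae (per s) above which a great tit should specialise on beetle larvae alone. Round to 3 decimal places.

Drop aphids once their profitability E₂/h₂ falls below the rate achievable on beetle larvae alone: E₂/h₂ = λE₁/(1 + λh₁).
Solve for λ: λE₁h₂ = E₂(1 + λh₁) → λ(E₁h₂ − E₂h₁) = E₂ → λ = E₂/(E₁h₂ − E₂h₁).
λ = 0.84/(7.7×5.3 − 0.84×10) = 0.84/32.41 = 0.02592 per s.

0.026 per s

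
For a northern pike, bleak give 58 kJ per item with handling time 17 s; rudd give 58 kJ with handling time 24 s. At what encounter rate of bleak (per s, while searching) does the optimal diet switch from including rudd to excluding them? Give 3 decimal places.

0.143 per s

The zero-one rule: include rudd iff E₂/h₂ > λE₁/(1+λh₁). Equality gives the switch point.
λE₁h₂ = E₂ + λE₂h₁ ⇒ λ = E₂/(E₁h₂ − E₂h₁) = 58/(1392 − 986) = 0.1429 per s.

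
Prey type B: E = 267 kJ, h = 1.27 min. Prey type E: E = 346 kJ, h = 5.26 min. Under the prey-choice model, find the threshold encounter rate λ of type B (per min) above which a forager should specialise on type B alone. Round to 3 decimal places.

Drop type E once their profitability E₂/h₂ falls below the rate achievable on type B alone: E₂/h₂ = λE₁/(1 + λh₁).
Solve for λ: λE₁h₂ = E₂(1 + λh₁) → λ(E₁h₂ − E₂h₁) = E₂ → λ = E₂/(E₁h₂ − E₂h₁).
λ = 346/(267×5.26 − 346×1.27) = 346/965 = 0.3585 per min.

0.359 per min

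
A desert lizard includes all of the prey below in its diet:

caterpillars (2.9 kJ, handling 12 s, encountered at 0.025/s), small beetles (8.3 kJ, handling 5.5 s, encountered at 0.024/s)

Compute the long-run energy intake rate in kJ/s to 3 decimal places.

0.190 kJ/s

R = (0.025×2.9 + 0.024×8.3) / (1 + 0.025×12 + 0.024×5.5) = 0.2717/1.432 = 0.1897 kJ/s.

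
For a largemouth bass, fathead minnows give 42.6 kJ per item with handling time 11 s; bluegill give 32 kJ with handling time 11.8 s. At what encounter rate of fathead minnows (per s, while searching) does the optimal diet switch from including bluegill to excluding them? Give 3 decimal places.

At the threshold, the rate on fathead minnows alone equals the profitability of bluegill: λ·42.6/(1 + λ·11) = 32/11.8 = 2.712.
Rearranging, λ(42.6 − 2.712×11) = 2.712, so λ = 2.712/12.77 = 0.2124 per s.

0.212 per s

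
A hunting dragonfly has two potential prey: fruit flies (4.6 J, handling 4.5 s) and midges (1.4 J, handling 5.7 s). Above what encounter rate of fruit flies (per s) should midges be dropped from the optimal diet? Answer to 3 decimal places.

0.070 per s

Drop midges once their profitability E₂/h₂ falls below the rate achievable on fruit flies alone: E₂/h₂ = λE₁/(1 + λh₁).
Solve for λ: λE₁h₂ = E₂(1 + λh₁) → λ(E₁h₂ − E₂h₁) = E₂ → λ = E₂/(E₁h₂ − E₂h₁).
λ = 1.4/(4.6×5.7 − 1.4×4.5) = 1.4/19.92 = 0.07028 per s.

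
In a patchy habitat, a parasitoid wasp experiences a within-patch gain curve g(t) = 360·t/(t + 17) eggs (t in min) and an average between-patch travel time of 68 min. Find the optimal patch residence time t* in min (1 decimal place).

Maximise g(t)/(T+t): set derivative to zero → g'(t)(T+t) = g(t).
g'(t) = 360·17/(t + 17)². Setting 360·17/(t+17)² = 360t/[(t+17)(68+t)] gives 17(68+t) = t(t+17), so t² = 17×68 = 1156.
t* = √1156 = 34 min.

34.0 min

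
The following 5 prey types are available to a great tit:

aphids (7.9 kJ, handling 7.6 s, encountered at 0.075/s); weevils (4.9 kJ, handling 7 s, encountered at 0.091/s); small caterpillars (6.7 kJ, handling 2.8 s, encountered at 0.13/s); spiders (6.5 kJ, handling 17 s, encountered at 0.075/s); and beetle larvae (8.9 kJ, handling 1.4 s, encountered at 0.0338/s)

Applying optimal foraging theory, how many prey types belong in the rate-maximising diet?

3

Rank by E/h (kJ/s): beetle larvae 6.36, small caterpillars 2.39, aphids 1.04, weevils 0.7, spiders 0.382. Include each in turn until the next type's E/h falls below the running intake rate.
Rate on top 1: 0.2872. small caterpillars: 2.39 > 0.2872 → include.
Rate on top 2: 0.8303. aphids: 1.04 > 0.8303 → include.
Rate on top 3: 0.8905. weevils: 0.7 < 0.8905 → exclude; stop.
Optimal diet: beetle larvae, small caterpillars, aphids — 3 of 5 types.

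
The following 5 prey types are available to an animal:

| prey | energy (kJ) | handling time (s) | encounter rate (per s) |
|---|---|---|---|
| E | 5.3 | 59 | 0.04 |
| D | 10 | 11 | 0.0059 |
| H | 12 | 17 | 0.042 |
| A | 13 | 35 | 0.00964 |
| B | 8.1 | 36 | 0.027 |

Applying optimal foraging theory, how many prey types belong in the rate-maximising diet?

Rank by E/h (kJ/s): D 0.909, H 0.706, A 0.371, B 0.225, E 0.0898. Include each in turn until the next type's E/h falls below the running intake rate.
Rate on top 1: 0.0554. H: 0.706 > 0.0554 → include.
Rate on top 2: 0.3165. A: 0.371 > 0.3165 → include.
Rate on top 3: 0.3252. B: 0.225 < 0.3252 → exclude; stop.
Optimal diet: D, H, A — 3 of 5 types.

3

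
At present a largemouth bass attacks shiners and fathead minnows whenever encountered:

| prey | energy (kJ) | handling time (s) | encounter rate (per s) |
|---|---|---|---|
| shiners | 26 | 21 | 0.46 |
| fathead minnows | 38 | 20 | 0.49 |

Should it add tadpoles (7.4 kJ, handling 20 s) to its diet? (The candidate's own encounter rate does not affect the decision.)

Intake rate on the current diet: R = (0.46×26 + 0.49×38) / (1 + 0.46×21 + 0.49×20) = 30.58/20.46 = 1.495 kJ/s.
tadpoles: E/h = 7.4/20 = 0.37 kJ/s.
Since 0.37 < R, time spent handling tadpoles is better spent searching.

No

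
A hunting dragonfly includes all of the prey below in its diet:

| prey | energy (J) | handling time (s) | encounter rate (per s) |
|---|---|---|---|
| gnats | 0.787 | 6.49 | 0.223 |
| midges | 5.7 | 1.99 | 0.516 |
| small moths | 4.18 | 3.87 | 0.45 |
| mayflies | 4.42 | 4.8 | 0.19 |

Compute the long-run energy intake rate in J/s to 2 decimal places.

0.95 J/s

Energy encountered per unit search time: 0.223×0.787 + 0.516×5.7 + 0.45×4.18 + 0.19×4.42 = 5.838 J/s.
Handling time per unit search time: 0.223×6.49 + 0.516×1.99 + 0.45×3.87 + 0.19×4.8 = 5.128.
Rate = 5.838/(1 + 5.128) = 0.9527 J/s.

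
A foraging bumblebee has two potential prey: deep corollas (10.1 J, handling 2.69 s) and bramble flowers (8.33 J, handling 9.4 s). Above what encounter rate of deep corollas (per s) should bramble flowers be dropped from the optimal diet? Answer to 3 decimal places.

0.115 per s

Drop bramble flowers once their profitability E₂/h₂ falls below the rate achievable on deep corollas alone: E₂/h₂ = λE₁/(1 + λh₁).
Solve for λ: λE₁h₂ = E₂(1 + λh₁) → λ(E₁h₂ − E₂h₁) = E₂ → λ = E₂/(E₁h₂ − E₂h₁).
λ = 8.33/(10.1×9.4 − 8.33×2.69) = 8.33/72.53 = 0.1148 per s.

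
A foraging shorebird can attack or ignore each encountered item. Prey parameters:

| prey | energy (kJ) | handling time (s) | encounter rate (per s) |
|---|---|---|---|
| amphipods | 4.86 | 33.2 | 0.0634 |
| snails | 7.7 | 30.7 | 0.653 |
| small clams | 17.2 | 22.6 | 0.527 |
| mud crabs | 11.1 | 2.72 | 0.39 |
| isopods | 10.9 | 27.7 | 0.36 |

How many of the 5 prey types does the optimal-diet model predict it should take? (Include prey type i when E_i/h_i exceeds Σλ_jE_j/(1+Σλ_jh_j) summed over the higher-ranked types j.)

1

Rank by E/h (kJ/s): mud crabs 4.08, small clams 0.761, isopods 0.394, snails 0.251, amphipods 0.146. Include each in turn until the next type's E/h falls below the running intake rate.
Rate on top 1: 2.101. small clams: 0.761 < 2.101 → exclude; stop.
Optimal diet: mud crabs — 1 of 5 types.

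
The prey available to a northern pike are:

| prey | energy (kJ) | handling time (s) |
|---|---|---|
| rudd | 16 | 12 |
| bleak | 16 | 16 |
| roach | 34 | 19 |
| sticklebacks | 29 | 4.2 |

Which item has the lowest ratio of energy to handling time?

bleak

Profitability E/h (kJ/s): rudd = 16/12 = 1.33, bleak = 16/16 = 1, roach = 34/19 = 1.79, sticklebacks = 29/4.2 = 6.9.
Ranked: sticklebacks > roach > rudd > bleak.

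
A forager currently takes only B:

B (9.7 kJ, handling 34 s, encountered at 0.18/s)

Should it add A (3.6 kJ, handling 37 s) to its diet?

No

Intake rate on the current diet: R = (0.18×9.7) / (1 + 0.18×34) = 1.746/7.12 = 0.2452 kJ/s.
A: E/h = 3.6/37 = 0.0973 kJ/s.
0.0973 < 0.2452, so adding A would lower the average — exclude it.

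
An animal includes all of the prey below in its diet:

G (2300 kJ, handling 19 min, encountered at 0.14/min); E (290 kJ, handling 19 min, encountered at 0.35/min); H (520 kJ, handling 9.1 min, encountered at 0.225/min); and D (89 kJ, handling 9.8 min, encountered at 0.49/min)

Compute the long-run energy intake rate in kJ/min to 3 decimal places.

Energy encountered per unit search time: 0.14×2300 + 0.35×290 + 0.225×520 + 0.49×89 = 584.1 kJ/min.
Handling time per unit search time: 0.14×19 + 0.35×19 + 0.225×9.1 + 0.49×9.8 = 16.16.
Rate = 584.1/(1 + 16.16) = 34.04 kJ/min.

34.040 kJ/min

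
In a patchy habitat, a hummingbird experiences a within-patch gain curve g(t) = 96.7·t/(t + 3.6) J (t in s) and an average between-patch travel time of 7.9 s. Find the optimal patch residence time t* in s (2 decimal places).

5.33 s

Optimal t* satisfies g'(t*) = g(t*)/(T + t*).
g'(t) = 96.7·3.6/(t + 3.6)². Setting 96.7·3.6/(t+3.6)² = 96.7t/[(t+3.6)(7.9+t)] gives 3.6(7.9+t) = t(t+3.6), so t² = 3.6×7.9 = 28.44.
t* = √28.44 = 5.333 s.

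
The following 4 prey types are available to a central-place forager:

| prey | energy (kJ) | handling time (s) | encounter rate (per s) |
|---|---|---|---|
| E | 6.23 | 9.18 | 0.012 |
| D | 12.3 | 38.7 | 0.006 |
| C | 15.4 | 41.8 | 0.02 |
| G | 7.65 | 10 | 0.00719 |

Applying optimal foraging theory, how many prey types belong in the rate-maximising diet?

Profitabilities (E/h, kJ/s): G 0.765, E 0.679, C 0.368, D 0.318. Add prey in this order while the next type's profitability exceeds the intake rate on those already taken.
Rate on top 1: 0.05131. E: 0.679 > 0.05131 → include.
Rate on top 2: 0.1098. C: 0.368 > 0.1098 → include.
Rate on top 3: 0.2169. D: 0.318 > 0.2169 → include.
Optimal diet: G, E, C, D — 4 of 4 types.

4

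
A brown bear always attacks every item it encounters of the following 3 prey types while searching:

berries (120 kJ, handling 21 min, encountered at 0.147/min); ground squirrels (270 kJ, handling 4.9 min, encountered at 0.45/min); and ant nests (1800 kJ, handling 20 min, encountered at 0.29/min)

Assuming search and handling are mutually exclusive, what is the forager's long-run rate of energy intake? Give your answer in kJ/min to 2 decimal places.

54.68 kJ/min

R = Σλ_iE_i / (1 + Σλ_ih_i)
Numerator: 0.147×120 + 0.45×270 + 0.29×1800 = 661.1
Denominator: 1 + 0.147×21 + 0.45×4.9 + 0.29×20 = 12.09
R = 661.1/12.09 = 54.68 kJ/min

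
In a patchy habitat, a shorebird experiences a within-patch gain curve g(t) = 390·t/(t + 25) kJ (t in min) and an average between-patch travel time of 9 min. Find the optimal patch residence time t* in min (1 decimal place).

By the marginal value theorem, leave when the instantaneous gain rate g'(t) equals the habitat-wide average g(t)/(T + t).
g'(t) = 390·25/(t + 25)². Setting 390·25/(t+25)² = 390t/[(t+25)(9+t)] gives 25(9+t) = t(t+25), so t² = 25×9 = 225.
t* = √225 = 15 min.

15.0 min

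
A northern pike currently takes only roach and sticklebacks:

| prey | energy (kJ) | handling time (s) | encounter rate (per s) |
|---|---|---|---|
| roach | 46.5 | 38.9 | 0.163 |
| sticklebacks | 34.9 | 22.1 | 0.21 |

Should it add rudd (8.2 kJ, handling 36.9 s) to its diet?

No

Intake rate on the current diet: R = (0.163×46.5 + 0.21×34.9) / (1 + 0.163×38.9 + 0.21×22.1) = 14.91/11.98 = 1.244 kJ/s.
Profitability of rudd: 8.2/36.9 = 0.2222 kJ/s.
Since 0.2222 < R, time spent handling rudd is better spent searching.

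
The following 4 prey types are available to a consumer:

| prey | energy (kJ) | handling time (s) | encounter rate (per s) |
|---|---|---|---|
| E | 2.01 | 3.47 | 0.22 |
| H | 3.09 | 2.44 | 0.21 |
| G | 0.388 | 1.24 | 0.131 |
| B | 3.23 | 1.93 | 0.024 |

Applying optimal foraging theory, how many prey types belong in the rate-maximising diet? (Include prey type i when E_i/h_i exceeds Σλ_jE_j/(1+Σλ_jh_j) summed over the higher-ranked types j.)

Profitabilities (E/h, kJ/s): B 1.67, H 1.27, E 0.579, G 0.313. Add prey in this order while the next type's profitability exceeds the intake rate on those already taken.
Rate on top 1: 0.07409. H: 1.27 > 0.07409 → include.
Rate on top 2: 0.466. E: 0.579 > 0.466 → include.
Rate on top 3: 0.5033. G: 0.313 < 0.5033 → exclude; stop.
Optimal diet: B, H, E — 3 of 4 types.

3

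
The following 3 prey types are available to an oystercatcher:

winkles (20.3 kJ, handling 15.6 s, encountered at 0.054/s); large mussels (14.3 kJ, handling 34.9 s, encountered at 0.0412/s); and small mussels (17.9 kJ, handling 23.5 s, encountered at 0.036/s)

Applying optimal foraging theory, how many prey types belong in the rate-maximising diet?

E/h in descending order: winkles 1.3, small mussels 0.762, large mussels 0.41 kJ/s. The optimal diet is the largest prefix of this list for which every included type satisfies E_i/h_i > R on the types above it.
Rate on top 1: 0.595. small mussels: 0.762 > 0.595 → include.
Rate on top 2: 0.6474. large mussels: 0.41 < 0.6474 → exclude; stop.
Optimal diet: winkles, small mussels — 2 of 3 types.

2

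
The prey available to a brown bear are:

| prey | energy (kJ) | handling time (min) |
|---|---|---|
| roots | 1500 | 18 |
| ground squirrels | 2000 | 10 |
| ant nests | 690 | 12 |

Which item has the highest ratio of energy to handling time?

In descending order of E/h:
ground squirrels: 2000/10 = 200 kJ/min
roots: 1500/18 = 83.3 kJ/min
ant nests: 690/12 = 57.5 kJ/min

ground squirrels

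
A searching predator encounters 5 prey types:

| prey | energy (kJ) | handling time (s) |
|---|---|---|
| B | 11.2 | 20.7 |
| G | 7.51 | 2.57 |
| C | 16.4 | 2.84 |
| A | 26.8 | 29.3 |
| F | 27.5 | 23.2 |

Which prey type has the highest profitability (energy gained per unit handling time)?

C

Profitability E/h (kJ/s): B = 11.2/20.7 = 0.541, G = 7.51/2.57 = 2.92, C = 16.4/2.84 = 5.77, A = 26.8/29.3 = 0.915, F = 27.5/23.2 = 1.19.
Ranked: C > G > F > A > B.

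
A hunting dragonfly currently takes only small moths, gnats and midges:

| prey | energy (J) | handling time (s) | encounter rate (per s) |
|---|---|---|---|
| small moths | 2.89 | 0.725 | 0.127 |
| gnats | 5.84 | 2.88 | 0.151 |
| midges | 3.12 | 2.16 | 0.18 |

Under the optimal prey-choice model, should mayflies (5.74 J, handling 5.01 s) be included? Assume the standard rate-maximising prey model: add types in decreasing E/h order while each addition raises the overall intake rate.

Yes

Current rate: (0.127×2.89 + 0.151×5.84 + 0.18×3.12)/(1 + 0.127×0.725 + 0.151×2.88 + 0.18×2.16) = 0.945 J/s.
mayflies: E/h = 5.74/5.01 = 1.146 J/s.
Since 1.146 > R, including mayflies increases the long-run rate.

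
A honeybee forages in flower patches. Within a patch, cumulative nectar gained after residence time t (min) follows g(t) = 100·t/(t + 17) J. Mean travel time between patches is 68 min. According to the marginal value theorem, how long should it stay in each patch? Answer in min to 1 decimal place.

34.0 min

Maximise g(t)/(T+t): set derivative to zero → g'(t)(T+t) = g(t).
g'(t) = 100·17/(t + 17)². Setting 100·17/(t+17)² = 100t/[(t+17)(68+t)] gives 17(68+t) = t(t+17), so t² = 17×68 = 1156.
t* = √1156 = 34 min.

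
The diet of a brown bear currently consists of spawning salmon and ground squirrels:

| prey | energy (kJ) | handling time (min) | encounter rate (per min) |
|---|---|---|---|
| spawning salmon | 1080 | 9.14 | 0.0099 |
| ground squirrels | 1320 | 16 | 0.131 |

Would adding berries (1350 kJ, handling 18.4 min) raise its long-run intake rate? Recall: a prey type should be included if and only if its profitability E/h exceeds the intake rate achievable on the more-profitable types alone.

Intake rate on the current diet: R = (0.0099×1080 + 0.131×1320) / (1 + 0.0099×9.14 + 0.131×16) = 183.6/3.186 = 57.62 kJ/min.
Profitability of berries: 1350/18.4 = 73.37 kJ/min.
Since 73.37 > R, including berries increases the long-run rate.

Yes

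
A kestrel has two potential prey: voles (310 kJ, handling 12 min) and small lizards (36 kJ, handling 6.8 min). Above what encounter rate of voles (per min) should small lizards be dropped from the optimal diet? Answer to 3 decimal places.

0.021 per min

Drop small lizards once their profitability E₂/h₂ falls below the rate achievable on voles alone: E₂/h₂ = λE₁/(1 + λh₁).
Solve for λ: λE₁h₂ = E₂(1 + λh₁) → λ(E₁h₂ − E₂h₁) = E₂ → λ = E₂/(E₁h₂ − E₂h₁).
λ = 36/(310×6.8 − 36×12) = 36/1676 = 0.02148 per min.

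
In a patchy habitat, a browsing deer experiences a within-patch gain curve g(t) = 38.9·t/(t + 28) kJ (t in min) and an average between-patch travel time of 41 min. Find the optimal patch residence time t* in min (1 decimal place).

By the marginal value theorem, leave when the instantaneous gain rate g'(t) equals the habitat-wide average g(t)/(T + t).
g'(t) = 38.9·28/(t + 28)². Setting 38.9·28/(t+28)² = 38.9t/[(t+28)(41+t)] gives 28(41+t) = t(t+28), so t² = 28×41 = 1148.
t* = √1148 = 33.88 min.

33.9 min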